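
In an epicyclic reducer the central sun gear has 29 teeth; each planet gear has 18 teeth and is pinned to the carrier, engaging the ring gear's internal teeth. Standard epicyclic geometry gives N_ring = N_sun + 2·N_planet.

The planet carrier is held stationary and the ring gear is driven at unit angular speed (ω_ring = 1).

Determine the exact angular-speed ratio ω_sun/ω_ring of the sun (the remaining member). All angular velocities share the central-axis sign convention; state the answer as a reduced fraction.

N_ring = 29 + 2·18 = 65
29(ω_s−ω_c) = −65(ω_r−ω_c),  ω_c=0, ω_r=1
ω_s = 0 − (65/29)(1−0) = -65/29
ω_s/ω_r = -65/29

-65/29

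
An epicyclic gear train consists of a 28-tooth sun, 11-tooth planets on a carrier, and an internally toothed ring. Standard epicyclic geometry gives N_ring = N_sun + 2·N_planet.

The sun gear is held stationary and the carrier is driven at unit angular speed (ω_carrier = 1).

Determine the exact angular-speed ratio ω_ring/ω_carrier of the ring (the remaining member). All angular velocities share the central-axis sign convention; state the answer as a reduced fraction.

N_ring = 28 + 2·11 = 50
28(ω_s−ω_c) = −50(ω_r−ω_c),  ω_s=0, ω_c=1
ω_r = 1 − (28/50)(0−1) = 39/25
ω_r/ω_c = 39/25

39/25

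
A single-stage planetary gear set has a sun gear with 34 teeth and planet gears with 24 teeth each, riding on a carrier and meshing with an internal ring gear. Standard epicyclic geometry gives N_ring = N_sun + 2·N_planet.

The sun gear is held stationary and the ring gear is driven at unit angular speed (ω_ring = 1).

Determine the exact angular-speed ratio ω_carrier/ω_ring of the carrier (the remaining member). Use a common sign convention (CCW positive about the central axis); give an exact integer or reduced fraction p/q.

N_ring = 34 + 2·24 = 82
34(ω_s−ω_c) = −82(ω_r−ω_c),  ω_s=0, ω_r=1
34(0−ω_c) = −82(1−ω_c)  ⇒  116ω_c = 82  ⇒  ω_c = 41/58
ω_c/ω_r = 41/58

41/58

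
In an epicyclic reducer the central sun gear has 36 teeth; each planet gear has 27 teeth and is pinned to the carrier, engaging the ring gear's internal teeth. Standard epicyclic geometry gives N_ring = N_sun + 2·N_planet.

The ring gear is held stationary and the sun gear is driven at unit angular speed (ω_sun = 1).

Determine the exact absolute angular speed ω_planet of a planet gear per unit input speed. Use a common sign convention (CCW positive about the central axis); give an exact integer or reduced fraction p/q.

-2/3

N_ring = 36 + 2·27 = 90
36(ω_s−ω_c) = −90(ω_r−ω_c),  ω_r=0, ω_s=1
36(1−ω_c) = −90(0−ω_c)  ⇒  126ω_c = 36  ⇒  ω_c = 2/7
sun–planet: 36·(1−2/7) = −27·(ω_p−ω_c)  ⇒  ω_p−ω_c = −(36/27)·(5/7) = -20/21
ω_p = 2/7 − 20/21 = -2/3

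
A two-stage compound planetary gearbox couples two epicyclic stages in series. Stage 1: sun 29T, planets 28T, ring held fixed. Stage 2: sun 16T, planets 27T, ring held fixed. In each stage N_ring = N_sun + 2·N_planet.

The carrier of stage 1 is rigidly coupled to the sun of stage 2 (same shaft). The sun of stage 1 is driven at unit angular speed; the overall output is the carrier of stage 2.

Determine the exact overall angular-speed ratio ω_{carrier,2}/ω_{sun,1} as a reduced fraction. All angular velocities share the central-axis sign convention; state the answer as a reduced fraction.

Stage 1: N_ring = 29 + 2·28 = 85
Stage 1: 29(ω_s−ω_c) = −85(ω_r−ω_c),  ω_r=0, ω_s=1
Stage 1: 29(1−ω_c) = −85(0−ω_c)  ⇒  114ω_c = 29  ⇒  ω_c = 29/114
  ⇒ ω_c¹/ω_s¹ = 29/114
Stage 2: N_ring = 16 + 2·27 = 70
Stage 2: 16(ω_s−ω_c) = −70(ω_r−ω_c),  ω_r=0, ω_s=1
Stage 2: 16(1−ω_c) = −70(0−ω_c)  ⇒  86ω_c = 16  ⇒  ω_c = 8/43
  ⇒ ω_c²/ω_s² = 8/43
Coupling ω_s² = ω_c¹ ⇒ overall = 29/114 × 8/43 = 116/2451

116/2451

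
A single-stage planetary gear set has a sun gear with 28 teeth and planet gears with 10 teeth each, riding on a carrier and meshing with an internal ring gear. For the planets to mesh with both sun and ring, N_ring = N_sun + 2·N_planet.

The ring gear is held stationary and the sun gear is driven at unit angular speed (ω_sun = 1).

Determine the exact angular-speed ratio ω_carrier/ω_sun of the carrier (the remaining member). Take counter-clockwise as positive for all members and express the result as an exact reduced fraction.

N_ring = 28 + 2·10 = 48
28(ω_s−ω_c) = −48(ω_r−ω_c),  ω_r=0, ω_s=1
28(1−ω_c) = −48(0−ω_c)  ⇒  76ω_c = 28  ⇒  ω_c = 7/19
ω_c/ω_s = 7/19

7/19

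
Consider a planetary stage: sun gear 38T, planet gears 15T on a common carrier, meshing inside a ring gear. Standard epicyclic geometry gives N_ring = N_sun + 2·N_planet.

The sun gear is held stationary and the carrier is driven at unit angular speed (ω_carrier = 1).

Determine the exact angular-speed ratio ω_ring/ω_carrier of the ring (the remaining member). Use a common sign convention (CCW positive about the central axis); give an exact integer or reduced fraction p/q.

53/34

N_ring = 38 + 2·15 = 68
38(ω_s−ω_c) = −68(ω_r−ω_c),  ω_s=0, ω_c=1
ω_r = 1 − (38/68)(0−1) = 53/34
ω_r/ω_c = 53/34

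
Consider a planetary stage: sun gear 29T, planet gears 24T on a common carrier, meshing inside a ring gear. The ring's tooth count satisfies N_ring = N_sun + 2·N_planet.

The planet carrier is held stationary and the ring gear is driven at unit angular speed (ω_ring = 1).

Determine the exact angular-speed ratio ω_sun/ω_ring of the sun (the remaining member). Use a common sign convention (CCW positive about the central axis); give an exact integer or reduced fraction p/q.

N_ring = 29 + 2·24 = 77
29(ω_s−ω_c) = −77(ω_r−ω_c),  ω_c=0, ω_r=1
ω_s = 0 − (77/29)(1−0) = -77/29
ω_s/ω_r = -77/29

-77/29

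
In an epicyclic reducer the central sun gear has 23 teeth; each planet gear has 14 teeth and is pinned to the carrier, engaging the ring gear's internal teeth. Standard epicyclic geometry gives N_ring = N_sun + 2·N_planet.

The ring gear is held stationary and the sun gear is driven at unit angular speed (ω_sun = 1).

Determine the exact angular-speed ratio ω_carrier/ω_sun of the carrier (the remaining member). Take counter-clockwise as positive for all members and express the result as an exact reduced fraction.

23/74

N_ring = 23 + 2·14 = 51
23(ω_s−ω_c) = −51(ω_r−ω_c),  ω_r=0, ω_s=1
23(1−ω_c) = −51(0−ω_c)  ⇒  74ω_c = 23  ⇒  ω_c = 23/74
ω_c/ω_s = 23/74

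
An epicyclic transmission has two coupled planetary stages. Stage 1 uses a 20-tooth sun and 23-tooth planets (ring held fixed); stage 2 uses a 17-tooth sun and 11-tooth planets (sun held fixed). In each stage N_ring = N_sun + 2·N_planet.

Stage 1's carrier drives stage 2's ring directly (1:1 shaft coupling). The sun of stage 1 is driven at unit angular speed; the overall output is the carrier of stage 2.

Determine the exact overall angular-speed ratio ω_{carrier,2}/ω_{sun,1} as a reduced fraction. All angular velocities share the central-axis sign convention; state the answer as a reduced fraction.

195/1204

Stage 1: N_ring = 20 + 2·23 = 66
Stage 1: 20(ω_s−ω_c) = −66(ω_r−ω_c),  ω_r=0, ω_s=1
Stage 1: 20(1−ω_c) = −66(0−ω_c)  ⇒  86ω_c = 20  ⇒  ω_c = 10/43
  ⇒ ω_c¹/ω_s¹ = 10/43
Stage 2: N_ring = 17 + 2·11 = 39
Stage 2: 17(ω_s−ω_c) = −39(ω_r−ω_c),  ω_s=0, ω_r=1
Stage 2: 17(0−ω_c) = −39(1−ω_c)  ⇒  56ω_c = 39  ⇒  ω_c = 39/56
  ⇒ ω_c²/ω_r² = 39/56
Coupling ω_r² = ω_c¹ ⇒ overall = 10/43 × 39/56 = 195/1204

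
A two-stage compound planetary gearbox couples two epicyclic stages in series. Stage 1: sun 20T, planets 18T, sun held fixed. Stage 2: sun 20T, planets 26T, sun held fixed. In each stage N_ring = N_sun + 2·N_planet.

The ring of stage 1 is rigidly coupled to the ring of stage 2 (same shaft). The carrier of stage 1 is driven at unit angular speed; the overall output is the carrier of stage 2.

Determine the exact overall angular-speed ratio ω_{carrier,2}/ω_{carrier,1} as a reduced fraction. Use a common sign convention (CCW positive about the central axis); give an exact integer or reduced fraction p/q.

171/161

Stage 1: N_ring = 20 + 2·18 = 56
Stage 1: 20(ω_s−ω_c) = −56(ω_r−ω_c),  ω_s=0, ω_c=1
Stage 1: ω_r = 1 − (20/56)(0−1) = 19/14
  ⇒ ω_r¹/ω_c¹ = 19/14
Stage 2: N_ring = 20 + 2·26 = 72
Stage 2: 20(ω_s−ω_c) = −72(ω_r−ω_c),  ω_s=0, ω_r=1
Stage 2: 20(0−ω_c) = −72(1−ω_c)  ⇒  92ω_c = 72  ⇒  ω_c = 18/23
  ⇒ ω_c²/ω_r² = 18/23
Coupling ω_r² = ω_r¹ ⇒ overall = 19/14 × 18/23 = 171/161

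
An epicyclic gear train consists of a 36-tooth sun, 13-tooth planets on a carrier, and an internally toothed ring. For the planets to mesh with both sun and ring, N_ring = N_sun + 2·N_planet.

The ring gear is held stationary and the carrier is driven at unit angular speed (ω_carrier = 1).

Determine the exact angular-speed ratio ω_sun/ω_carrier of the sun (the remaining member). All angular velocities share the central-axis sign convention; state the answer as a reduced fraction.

N_ring = 36 + 2·13 = 62
36(ω_s−ω_c) = −62(ω_r−ω_c),  ω_r=0, ω_c=1
ω_s = 1 − (62/36)(0−1) = 49/18
ω_s/ω_c = 49/18

49/18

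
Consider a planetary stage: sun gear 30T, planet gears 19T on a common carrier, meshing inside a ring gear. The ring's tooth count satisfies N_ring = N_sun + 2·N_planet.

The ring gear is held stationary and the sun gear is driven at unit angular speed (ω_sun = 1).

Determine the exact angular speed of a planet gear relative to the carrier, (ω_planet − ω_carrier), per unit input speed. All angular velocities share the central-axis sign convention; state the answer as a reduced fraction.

N_ring = 30 + 2·19 = 68
30(ω_s−ω_c) = −68(ω_r−ω_c),  ω_r=0, ω_s=1
30(1−ω_c) = −68(0−ω_c)  ⇒  98ω_c = 30  ⇒  ω_c = 15/49
sun–planet: 30·(1−15/49) = −19·(ω_p−ω_c)  ⇒  ω_p−ω_c = −(30/19)·(34/49) = -1020/931

-1020/931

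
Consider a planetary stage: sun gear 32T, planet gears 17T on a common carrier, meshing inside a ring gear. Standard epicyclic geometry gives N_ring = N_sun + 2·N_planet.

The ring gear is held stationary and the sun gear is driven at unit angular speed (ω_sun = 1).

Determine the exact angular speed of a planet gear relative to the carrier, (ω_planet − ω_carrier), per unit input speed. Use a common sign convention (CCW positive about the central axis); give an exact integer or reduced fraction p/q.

-1056/833

N_ring = 32 + 2·17 = 66
32(ω_s−ω_c) = −66(ω_r−ω_c),  ω_r=0, ω_s=1
32(1−ω_c) = −66(0−ω_c)  ⇒  98ω_c = 32  ⇒  ω_c = 16/49
sun–planet: 32·(1−16/49) = −17·(ω_p−ω_c)  ⇒  ω_p−ω_c = −(32/17)·(33/49) = -1056/833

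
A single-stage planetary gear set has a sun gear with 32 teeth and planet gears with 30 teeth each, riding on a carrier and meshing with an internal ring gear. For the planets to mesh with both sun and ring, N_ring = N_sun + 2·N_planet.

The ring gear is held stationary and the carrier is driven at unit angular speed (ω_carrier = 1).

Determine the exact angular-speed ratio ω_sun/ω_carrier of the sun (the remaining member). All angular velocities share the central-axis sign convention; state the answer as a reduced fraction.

N_ring = 32 + 2·30 = 92
32(ω_s−ω_c) = −92(ω_r−ω_c),  ω_r=0, ω_c=1
ω_s = 1 − (92/32)(0−1) = 31/8
ω_s/ω_c = 31/8

31/8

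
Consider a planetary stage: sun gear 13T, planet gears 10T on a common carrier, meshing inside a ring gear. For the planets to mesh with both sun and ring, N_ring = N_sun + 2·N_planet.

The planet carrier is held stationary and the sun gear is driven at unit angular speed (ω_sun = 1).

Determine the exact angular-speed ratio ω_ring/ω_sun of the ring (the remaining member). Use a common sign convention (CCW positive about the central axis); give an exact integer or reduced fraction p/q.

-13/33

N_ring = 13 + 2·10 = 33
13(ω_s−ω_c) = −33(ω_r−ω_c),  ω_c=0, ω_s=1
ω_r = 0 − (13/33)(1−0) = -13/33
ω_r/ω_s = -13/33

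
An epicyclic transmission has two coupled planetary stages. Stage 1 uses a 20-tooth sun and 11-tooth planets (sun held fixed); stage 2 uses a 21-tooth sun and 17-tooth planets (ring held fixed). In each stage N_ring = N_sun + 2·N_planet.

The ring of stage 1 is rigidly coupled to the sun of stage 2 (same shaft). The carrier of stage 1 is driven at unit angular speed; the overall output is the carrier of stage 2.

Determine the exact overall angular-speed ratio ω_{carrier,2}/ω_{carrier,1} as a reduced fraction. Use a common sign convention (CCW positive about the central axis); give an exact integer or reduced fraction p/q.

31/76

Stage 1: N_ring = 20 + 2·11 = 42
Stage 1: 20(ω_s−ω_c) = −42(ω_r−ω_c),  ω_s=0, ω_c=1
Stage 1: ω_r = 1 − (20/42)(0−1) = 31/21
  ⇒ ω_r¹/ω_c¹ = 31/21
Stage 2: N_ring = 21 + 2·17 = 55
Stage 2: 21(ω_s−ω_c) = −55(ω_r−ω_c),  ω_r=0, ω_s=1
Stage 2: 21(1−ω_c) = −55(0−ω_c)  ⇒  76ω_c = 21  ⇒  ω_c = 21/76
  ⇒ ω_c²/ω_s² = 21/76
Coupling ω_s² = ω_r¹ ⇒ overall = 31/21 × 21/76 = 31/76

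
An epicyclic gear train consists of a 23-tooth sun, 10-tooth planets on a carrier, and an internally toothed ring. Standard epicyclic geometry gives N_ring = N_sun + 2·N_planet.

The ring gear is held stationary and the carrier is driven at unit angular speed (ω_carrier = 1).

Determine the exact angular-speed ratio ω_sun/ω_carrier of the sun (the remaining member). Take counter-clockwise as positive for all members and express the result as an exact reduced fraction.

N_ring = 23 + 2·10 = 43
23(ω_s−ω_c) = −43(ω_r−ω_c),  ω_r=0, ω_c=1
ω_s = 1 − (43/23)(0−1) = 66/23
ω_s/ω_c = 66/23

66/23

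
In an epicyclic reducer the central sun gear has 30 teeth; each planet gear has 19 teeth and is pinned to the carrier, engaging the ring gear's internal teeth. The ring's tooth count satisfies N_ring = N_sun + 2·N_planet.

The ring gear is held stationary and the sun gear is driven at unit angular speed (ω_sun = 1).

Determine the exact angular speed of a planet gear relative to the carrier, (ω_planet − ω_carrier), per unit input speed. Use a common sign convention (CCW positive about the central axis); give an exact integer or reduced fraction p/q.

N_ring = 30 + 2·19 = 68
30(ω_s−ω_c) = −68(ω_r−ω_c),  ω_r=0, ω_s=1
30(1−ω_c) = −68(0−ω_c)  ⇒  98ω_c = 30  ⇒  ω_c = 15/49
sun–planet: 30·(1−15/49) = −19·(ω_p−ω_c)  ⇒  ω_p−ω_c = −(30/19)·(34/49) = -1020/931

-1020/931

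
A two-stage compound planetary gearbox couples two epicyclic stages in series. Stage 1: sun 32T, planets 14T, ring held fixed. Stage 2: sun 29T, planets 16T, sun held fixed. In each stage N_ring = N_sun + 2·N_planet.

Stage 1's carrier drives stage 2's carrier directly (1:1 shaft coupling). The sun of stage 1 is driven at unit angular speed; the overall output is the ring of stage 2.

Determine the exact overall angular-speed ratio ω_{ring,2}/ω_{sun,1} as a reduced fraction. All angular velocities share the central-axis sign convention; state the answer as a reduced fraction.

Stage 1: N_ring = 32 + 2·14 = 60
Stage 1: 32(ω_s−ω_c) = −60(ω_r−ω_c),  ω_r=0, ω_s=1
Stage 1: 32(1−ω_c) = −60(0−ω_c)  ⇒  92ω_c = 32  ⇒  ω_c = 8/23
  ⇒ ω_c¹/ω_s¹ = 8/23
Stage 2: N_ring = 29 + 2·16 = 61
Stage 2: 29(ω_s−ω_c) = −61(ω_r−ω_c),  ω_s=0, ω_c=1
Stage 2: ω_r = 1 − (29/61)(0−1) = 90/61
  ⇒ ω_r²/ω_c² = 90/61
Coupling ω_c² = ω_c¹ ⇒ overall = 8/23 × 90/61 = 720/1403

720/1403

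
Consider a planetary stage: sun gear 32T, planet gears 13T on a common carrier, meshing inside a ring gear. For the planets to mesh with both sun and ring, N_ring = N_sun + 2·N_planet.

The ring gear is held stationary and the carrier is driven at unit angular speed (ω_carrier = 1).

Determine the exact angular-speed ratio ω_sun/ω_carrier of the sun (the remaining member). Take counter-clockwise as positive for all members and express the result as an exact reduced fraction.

N_ring = 32 + 2·13 = 58
32(ω_s−ω_c) = −58(ω_r−ω_c),  ω_r=0, ω_c=1
ω_s = 1 − (58/32)(0−1) = 45/16
ω_s/ω_c = 45/16

45/16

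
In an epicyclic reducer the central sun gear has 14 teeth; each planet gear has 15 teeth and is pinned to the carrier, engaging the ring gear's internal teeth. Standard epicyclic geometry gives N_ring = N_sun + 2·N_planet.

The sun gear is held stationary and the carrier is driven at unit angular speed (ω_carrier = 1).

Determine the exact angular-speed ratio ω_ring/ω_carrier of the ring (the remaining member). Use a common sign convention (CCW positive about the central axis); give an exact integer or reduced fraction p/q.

N_ring = 14 + 2·15 = 44
14(ω_s−ω_c) = −44(ω_r−ω_c),  ω_s=0, ω_c=1
ω_r = 1 − (14/44)(0−1) = 29/22
ω_r/ω_c = 29/22

29/22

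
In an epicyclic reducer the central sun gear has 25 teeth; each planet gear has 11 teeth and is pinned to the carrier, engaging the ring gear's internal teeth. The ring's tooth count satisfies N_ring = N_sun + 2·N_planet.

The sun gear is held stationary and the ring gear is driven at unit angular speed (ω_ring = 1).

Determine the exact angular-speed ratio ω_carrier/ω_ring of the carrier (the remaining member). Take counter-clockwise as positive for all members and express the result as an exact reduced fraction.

N_ring = 25 + 2·11 = 47
25(ω_s−ω_c) = −47(ω_r−ω_c),  ω_s=0, ω_r=1
25(0−ω_c) = −47(1−ω_c)  ⇒  72ω_c = 47  ⇒  ω_c = 47/72
ω_c/ω_r = 47/72

47/72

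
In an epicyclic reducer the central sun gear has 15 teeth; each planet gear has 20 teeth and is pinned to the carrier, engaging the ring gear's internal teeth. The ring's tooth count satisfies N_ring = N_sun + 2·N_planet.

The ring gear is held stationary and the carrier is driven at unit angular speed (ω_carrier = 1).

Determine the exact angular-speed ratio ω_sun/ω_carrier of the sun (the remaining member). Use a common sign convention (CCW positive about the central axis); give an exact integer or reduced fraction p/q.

14/3

N_ring = 15 + 2·20 = 55
15(ω_s−ω_c) = −55(ω_r−ω_c),  ω_r=0, ω_c=1
ω_s = 1 − (55/15)(0−1) = 14/3
ω_s/ω_c = 14/3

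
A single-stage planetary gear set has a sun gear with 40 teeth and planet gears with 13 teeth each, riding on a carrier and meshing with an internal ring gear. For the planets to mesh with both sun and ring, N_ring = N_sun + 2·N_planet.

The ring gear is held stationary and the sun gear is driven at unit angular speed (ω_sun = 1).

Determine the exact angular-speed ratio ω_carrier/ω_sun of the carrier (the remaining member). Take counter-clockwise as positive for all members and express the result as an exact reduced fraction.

N_ring = 40 + 2·13 = 66
40(ω_s−ω_c) = −66(ω_r−ω_c),  ω_r=0, ω_s=1
40(1−ω_c) = −66(0−ω_c)  ⇒  106ω_c = 40  ⇒  ω_c = 20/53
ω_c/ω_s = 20/53

20/53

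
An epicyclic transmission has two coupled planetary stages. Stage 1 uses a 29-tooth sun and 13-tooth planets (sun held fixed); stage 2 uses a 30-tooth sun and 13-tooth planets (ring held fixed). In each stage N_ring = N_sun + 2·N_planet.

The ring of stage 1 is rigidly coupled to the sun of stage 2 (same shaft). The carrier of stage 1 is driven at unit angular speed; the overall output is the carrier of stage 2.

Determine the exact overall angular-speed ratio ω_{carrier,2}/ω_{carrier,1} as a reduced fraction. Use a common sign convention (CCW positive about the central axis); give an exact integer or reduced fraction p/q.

252/473

Stage 1: N_ring = 29 + 2·13 = 55
Stage 1: 29(ω_s−ω_c) = −55(ω_r−ω_c),  ω_s=0, ω_c=1
Stage 1: ω_r = 1 − (29/55)(0−1) = 84/55
  ⇒ ω_r¹/ω_c¹ = 84/55
Stage 2: N_ring = 30 + 2·13 = 56
Stage 2: 30(ω_s−ω_c) = −56(ω_r−ω_c),  ω_r=0, ω_s=1
Stage 2: 30(1−ω_c) = −56(0−ω_c)  ⇒  86ω_c = 30  ⇒  ω_c = 15/43
  ⇒ ω_c²/ω_s² = 15/43
Coupling ω_s² = ω_r¹ ⇒ overall = 84/55 × 15/43 = 252/473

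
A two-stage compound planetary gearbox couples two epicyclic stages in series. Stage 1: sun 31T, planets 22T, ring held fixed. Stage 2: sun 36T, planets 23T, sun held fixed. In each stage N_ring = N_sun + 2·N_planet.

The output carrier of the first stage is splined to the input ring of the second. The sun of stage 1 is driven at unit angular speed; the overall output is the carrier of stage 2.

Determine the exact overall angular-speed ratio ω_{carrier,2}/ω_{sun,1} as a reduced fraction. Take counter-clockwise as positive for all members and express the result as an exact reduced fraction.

Stage 1: N_ring = 31 + 2·22 = 75
Stage 1: 31(ω_s−ω_c) = −75(ω_r−ω_c),  ω_r=0, ω_s=1
Stage 1: 31(1−ω_c) = −75(0−ω_c)  ⇒  106ω_c = 31  ⇒  ω_c = 31/106
  ⇒ ω_c¹/ω_s¹ = 31/106
Stage 2: N_ring = 36 + 2·23 = 82
Stage 2: 36(ω_s−ω_c) = −82(ω_r−ω_c),  ω_s=0, ω_r=1
Stage 2: 36(0−ω_c) = −82(1−ω_c)  ⇒  118ω_c = 82  ⇒  ω_c = 41/59
  ⇒ ω_c²/ω_r² = 41/59
Coupling ω_r² = ω_c¹ ⇒ overall = 31/106 × 41/59 = 1271/6254

1271/6254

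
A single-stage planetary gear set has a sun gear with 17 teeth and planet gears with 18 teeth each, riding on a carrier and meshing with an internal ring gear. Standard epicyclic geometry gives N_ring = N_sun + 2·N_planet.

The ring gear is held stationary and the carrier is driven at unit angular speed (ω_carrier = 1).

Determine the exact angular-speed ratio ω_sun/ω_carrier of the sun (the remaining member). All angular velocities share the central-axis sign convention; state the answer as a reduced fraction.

N_ring = 17 + 2·18 = 53
17(ω_s−ω_c) = −53(ω_r−ω_c),  ω_r=0, ω_c=1
ω_s = 1 − (53/17)(0−1) = 70/17
ω_s/ω_c = 70/17

70/17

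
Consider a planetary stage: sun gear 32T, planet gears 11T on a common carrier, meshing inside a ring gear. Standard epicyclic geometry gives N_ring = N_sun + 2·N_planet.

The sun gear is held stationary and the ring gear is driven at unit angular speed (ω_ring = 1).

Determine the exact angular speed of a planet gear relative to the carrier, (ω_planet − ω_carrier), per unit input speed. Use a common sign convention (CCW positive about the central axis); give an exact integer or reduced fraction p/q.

N_ring = 32 + 2·11 = 54
32(ω_s−ω_c) = −54(ω_r−ω_c),  ω_s=0, ω_r=1
32(0−ω_c) = −54(1−ω_c)  ⇒  86ω_c = 54  ⇒  ω_c = 27/43
sun–planet: 32·(0−27/43) = −11·(ω_p−ω_c)  ⇒  ω_p−ω_c = −(32/11)·(-27/43) = 864/473

864/473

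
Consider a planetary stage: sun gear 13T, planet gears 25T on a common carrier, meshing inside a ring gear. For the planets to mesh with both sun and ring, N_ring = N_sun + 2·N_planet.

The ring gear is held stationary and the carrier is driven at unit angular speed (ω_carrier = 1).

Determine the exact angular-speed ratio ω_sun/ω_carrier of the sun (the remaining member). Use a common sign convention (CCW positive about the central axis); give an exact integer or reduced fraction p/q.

N_ring = 13 + 2·25 = 63
13(ω_s−ω_c) = −63(ω_r−ω_c),  ω_r=0, ω_c=1
ω_s = 1 − (63/13)(0−1) = 76/13
ω_s/ω_c = 76/13

76/13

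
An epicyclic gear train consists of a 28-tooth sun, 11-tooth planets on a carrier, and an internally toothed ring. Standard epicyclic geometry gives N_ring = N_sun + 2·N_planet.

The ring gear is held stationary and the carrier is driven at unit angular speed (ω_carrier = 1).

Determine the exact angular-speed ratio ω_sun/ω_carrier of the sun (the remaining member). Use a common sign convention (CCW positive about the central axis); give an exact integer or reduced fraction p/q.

39/14

N_ring = 28 + 2·11 = 50
28(ω_s−ω_c) = −50(ω_r−ω_c),  ω_r=0, ω_c=1
ω_s = 1 − (50/28)(0−1) = 39/14
ω_s/ω_c = 39/14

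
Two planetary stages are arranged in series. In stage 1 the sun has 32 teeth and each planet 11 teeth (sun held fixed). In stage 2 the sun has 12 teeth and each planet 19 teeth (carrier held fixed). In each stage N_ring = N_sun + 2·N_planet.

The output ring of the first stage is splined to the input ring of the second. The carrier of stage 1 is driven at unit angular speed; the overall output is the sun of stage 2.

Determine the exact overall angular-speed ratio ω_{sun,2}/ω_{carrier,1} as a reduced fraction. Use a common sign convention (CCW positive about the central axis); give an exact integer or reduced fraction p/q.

Stage 1: N_ring = 32 + 2·11 = 54
Stage 1: 32(ω_s−ω_c) = −54(ω_r−ω_c),  ω_s=0, ω_c=1
Stage 1: ω_r = 1 − (32/54)(0−1) = 43/27
  ⇒ ω_r¹/ω_c¹ = 43/27
Stage 2: N_ring = 12 + 2·19 = 50
Stage 2: 12(ω_s−ω_c) = −50(ω_r−ω_c),  ω_c=0, ω_r=1
Stage 2: ω_s = 0 − (50/12)(1−0) = -25/6
  ⇒ ω_s²/ω_r² = -25/6
Coupling ω_r² = ω_r¹ ⇒ overall = 43/27 × -25/6 = -1075/162

-1075/162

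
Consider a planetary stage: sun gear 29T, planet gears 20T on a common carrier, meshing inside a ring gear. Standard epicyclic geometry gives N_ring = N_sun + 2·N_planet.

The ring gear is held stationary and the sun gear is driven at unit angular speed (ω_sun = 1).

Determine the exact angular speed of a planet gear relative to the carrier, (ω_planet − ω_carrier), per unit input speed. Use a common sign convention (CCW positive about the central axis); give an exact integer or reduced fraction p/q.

N_ring = 29 + 2·20 = 69
29(ω_s−ω_c) = −69(ω_r−ω_c),  ω_r=0, ω_s=1
29(1−ω_c) = −69(0−ω_c)  ⇒  98ω_c = 29  ⇒  ω_c = 29/98
sun–planet: 29·(1−29/98) = −20·(ω_p−ω_c)  ⇒  ω_p−ω_c = −(29/20)·(69/98) = -2001/1960

-2001/1960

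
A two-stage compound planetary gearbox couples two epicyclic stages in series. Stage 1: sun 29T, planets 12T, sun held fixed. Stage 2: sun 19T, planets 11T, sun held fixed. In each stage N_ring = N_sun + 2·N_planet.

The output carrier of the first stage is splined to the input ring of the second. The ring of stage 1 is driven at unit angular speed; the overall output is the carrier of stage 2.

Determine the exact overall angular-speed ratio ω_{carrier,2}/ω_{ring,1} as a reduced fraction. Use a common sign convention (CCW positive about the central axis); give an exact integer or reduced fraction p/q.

53/120

Stage 1: N_ring = 29 + 2·12 = 53
Stage 1: 29(ω_s−ω_c) = −53(ω_r−ω_c),  ω_s=0, ω_r=1
Stage 1: 29(0−ω_c) = −53(1−ω_c)  ⇒  82ω_c = 53  ⇒  ω_c = 53/82
  ⇒ ω_c¹/ω_r¹ = 53/82
Stage 2: N_ring = 19 + 2·11 = 41
Stage 2: 19(ω_s−ω_c) = −41(ω_r−ω_c),  ω_s=0, ω_r=1
Stage 2: 19(0−ω_c) = −41(1−ω_c)  ⇒  60ω_c = 41  ⇒  ω_c = 41/60
  ⇒ ω_c²/ω_r² = 41/60
Coupling ω_r² = ω_c¹ ⇒ overall = 53/82 × 41/60 = 53/120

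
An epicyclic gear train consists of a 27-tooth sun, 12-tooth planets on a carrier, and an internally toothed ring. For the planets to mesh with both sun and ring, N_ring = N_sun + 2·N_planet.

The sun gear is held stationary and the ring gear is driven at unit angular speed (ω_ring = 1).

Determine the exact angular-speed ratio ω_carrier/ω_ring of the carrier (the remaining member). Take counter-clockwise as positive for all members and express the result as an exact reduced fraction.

N_ring = 27 + 2·12 = 51
27(ω_s−ω_c) = −51(ω_r−ω_c),  ω_s=0, ω_r=1
27(0−ω_c) = −51(1−ω_c)  ⇒  78ω_c = 51  ⇒  ω_c = 17/26
ω_c/ω_r = 17/26

17/26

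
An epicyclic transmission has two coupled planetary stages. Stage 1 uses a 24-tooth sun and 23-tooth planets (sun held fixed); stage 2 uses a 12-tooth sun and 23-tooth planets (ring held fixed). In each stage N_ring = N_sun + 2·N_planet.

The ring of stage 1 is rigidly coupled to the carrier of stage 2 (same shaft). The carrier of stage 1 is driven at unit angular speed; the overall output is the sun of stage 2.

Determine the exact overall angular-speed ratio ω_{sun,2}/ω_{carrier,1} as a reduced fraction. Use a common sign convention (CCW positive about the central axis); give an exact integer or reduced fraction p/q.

Stage 1: N_ring = 24 + 2·23 = 70
Stage 1: 24(ω_s−ω_c) = −70(ω_r−ω_c),  ω_s=0, ω_c=1
Stage 1: ω_r = 1 − (24/70)(0−1) = 47/35
  ⇒ ω_r¹/ω_c¹ = 47/35
Stage 2: N_ring = 12 + 2·23 = 58
Stage 2: 12(ω_s−ω_c) = −58(ω_r−ω_c),  ω_r=0, ω_c=1
Stage 2: ω_s = 1 − (58/12)(0−1) = 35/6
  ⇒ ω_s²/ω_c² = 35/6
Coupling ω_c² = ω_r¹ ⇒ overall = 47/35 × 35/6 = 47/6

47/6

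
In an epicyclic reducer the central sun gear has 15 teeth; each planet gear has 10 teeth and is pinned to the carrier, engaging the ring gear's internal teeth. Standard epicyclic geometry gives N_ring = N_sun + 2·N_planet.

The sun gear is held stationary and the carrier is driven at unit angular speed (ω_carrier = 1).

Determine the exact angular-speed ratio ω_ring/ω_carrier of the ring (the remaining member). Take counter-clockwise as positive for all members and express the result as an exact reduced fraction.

N_ring = 15 + 2·10 = 35
15(ω_s−ω_c) = −35(ω_r−ω_c),  ω_s=0, ω_c=1
ω_r = 1 − (15/35)(0−1) = 10/7
ω_r/ω_c = 10/7

10/7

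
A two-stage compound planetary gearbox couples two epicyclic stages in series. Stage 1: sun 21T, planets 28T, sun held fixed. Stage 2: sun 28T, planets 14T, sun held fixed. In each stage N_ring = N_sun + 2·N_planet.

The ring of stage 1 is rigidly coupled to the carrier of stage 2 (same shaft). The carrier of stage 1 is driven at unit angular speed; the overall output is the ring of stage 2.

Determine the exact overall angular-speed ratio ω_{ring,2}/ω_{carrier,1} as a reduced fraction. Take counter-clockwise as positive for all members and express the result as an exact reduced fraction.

21/11

Stage 1: N_ring = 21 + 2·28 = 77
Stage 1: 21(ω_s−ω_c) = −77(ω_r−ω_c),  ω_s=0, ω_c=1
Stage 1: ω_r = 1 − (21/77)(0−1) = 14/11
  ⇒ ω_r¹/ω_c¹ = 14/11
Stage 2: N_ring = 28 + 2·14 = 56
Stage 2: 28(ω_s−ω_c) = −56(ω_r−ω_c),  ω_s=0, ω_c=1
Stage 2: ω_r = 1 − (28/56)(0−1) = 3/2
  ⇒ ω_r²/ω_c² = 3/2
Coupling ω_c² = ω_r¹ ⇒ overall = 14/11 × 3/2 = 21/11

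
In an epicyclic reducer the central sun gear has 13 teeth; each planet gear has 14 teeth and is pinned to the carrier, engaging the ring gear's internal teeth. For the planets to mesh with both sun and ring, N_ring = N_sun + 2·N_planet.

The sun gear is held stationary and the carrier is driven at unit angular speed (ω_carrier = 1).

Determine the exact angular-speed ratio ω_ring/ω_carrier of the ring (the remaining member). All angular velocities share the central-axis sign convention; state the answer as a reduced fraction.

54/41

N_ring = 13 + 2·14 = 41
13(ω_s−ω_c) = −41(ω_r−ω_c),  ω_s=0, ω_c=1
ω_r = 1 − (13/41)(0−1) = 54/41
ω_r/ω_c = 54/41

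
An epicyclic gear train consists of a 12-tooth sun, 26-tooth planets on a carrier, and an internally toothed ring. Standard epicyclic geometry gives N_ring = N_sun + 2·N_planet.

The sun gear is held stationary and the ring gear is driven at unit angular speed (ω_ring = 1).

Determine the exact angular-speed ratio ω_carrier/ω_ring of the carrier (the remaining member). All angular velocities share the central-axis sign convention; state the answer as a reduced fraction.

16/19

N_ring = 12 + 2·26 = 64
12(ω_s−ω_c) = −64(ω_r−ω_c),  ω_s=0, ω_r=1
12(0−ω_c) = −64(1−ω_c)  ⇒  76ω_c = 64  ⇒  ω_c = 16/19
ω_c/ω_r = 16/19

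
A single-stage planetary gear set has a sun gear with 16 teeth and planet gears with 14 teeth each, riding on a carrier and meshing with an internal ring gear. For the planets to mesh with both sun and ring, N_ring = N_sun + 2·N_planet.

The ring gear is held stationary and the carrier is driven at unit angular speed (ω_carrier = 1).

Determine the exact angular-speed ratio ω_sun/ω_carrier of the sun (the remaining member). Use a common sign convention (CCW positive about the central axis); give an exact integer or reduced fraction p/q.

N_ring = 16 + 2·14 = 44
16(ω_s−ω_c) = −44(ω_r−ω_c),  ω_r=0, ω_c=1
ω_s = 1 − (44/16)(0−1) = 15/4
ω_s/ω_c = 15/4

15/4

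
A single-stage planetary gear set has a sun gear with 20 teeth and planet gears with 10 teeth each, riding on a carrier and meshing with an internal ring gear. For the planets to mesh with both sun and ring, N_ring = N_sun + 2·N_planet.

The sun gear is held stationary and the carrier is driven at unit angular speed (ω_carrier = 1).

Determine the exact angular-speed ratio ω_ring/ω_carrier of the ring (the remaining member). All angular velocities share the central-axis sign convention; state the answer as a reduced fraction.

3/2

N_ring = 20 + 2·10 = 40
20(ω_s−ω_c) = −40(ω_r−ω_c),  ω_s=0, ω_c=1
ω_r = 1 − (20/40)(0−1) = 3/2
ω_r/ω_c = 3/2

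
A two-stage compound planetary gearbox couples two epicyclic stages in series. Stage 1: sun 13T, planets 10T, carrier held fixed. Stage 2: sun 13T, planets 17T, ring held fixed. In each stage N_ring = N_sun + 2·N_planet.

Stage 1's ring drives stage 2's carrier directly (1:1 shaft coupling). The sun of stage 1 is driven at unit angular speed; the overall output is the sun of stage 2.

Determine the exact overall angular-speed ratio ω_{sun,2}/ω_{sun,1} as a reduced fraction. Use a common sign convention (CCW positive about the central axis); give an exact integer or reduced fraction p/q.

-20/11

Stage 1: N_ring = 13 + 2·10 = 33
Stage 1: 13(ω_s−ω_c) = −33(ω_r−ω_c),  ω_c=0, ω_s=1
Stage 1: ω_r = 0 − (13/33)(1−0) = -13/33
  ⇒ ω_r¹/ω_s¹ = -13/33
Stage 2: N_ring = 13 + 2·17 = 47
Stage 2: 13(ω_s−ω_c) = −47(ω_r−ω_c),  ω_r=0, ω_c=1
Stage 2: ω_s = 1 − (47/13)(0−1) = 60/13
  ⇒ ω_s²/ω_c² = 60/13
Coupling ω_c² = ω_r¹ ⇒ overall = -13/33 × 60/13 = -20/11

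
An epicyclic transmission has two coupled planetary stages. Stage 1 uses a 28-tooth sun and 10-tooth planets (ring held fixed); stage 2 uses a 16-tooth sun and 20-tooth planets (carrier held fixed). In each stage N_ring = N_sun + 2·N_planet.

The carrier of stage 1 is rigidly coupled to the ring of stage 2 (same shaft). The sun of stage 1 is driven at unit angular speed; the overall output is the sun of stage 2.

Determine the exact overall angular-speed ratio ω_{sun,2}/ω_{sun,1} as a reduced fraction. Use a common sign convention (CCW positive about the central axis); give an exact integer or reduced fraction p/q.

Stage 1: N_ring = 28 + 2·10 = 48
Stage 1: 28(ω_s−ω_c) = −48(ω_r−ω_c),  ω_r=0, ω_s=1
Stage 1: 28(1−ω_c) = −48(0−ω_c)  ⇒  76ω_c = 28  ⇒  ω_c = 7/19
  ⇒ ω_c¹/ω_s¹ = 7/19
Stage 2: N_ring = 16 + 2·20 = 56
Stage 2: 16(ω_s−ω_c) = −56(ω_r−ω_c),  ω_c=0, ω_r=1
Stage 2: ω_s = 0 − (56/16)(1−0) = -7/2
  ⇒ ω_s²/ω_r² = -7/2
Coupling ω_r² = ω_c¹ ⇒ overall = 7/19 × -7/2 = -49/38

-49/38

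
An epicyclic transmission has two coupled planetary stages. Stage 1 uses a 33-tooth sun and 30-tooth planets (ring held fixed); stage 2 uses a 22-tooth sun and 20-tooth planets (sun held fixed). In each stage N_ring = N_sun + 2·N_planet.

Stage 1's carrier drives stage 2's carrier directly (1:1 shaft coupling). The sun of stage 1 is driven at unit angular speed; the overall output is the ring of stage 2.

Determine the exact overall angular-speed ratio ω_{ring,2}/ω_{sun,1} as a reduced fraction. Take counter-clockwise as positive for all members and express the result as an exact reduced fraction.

11/31

Stage 1: N_ring = 33 + 2·30 = 93
Stage 1: 33(ω_s−ω_c) = −93(ω_r−ω_c),  ω_r=0, ω_s=1
Stage 1: 33(1−ω_c) = −93(0−ω_c)  ⇒  126ω_c = 33  ⇒  ω_c = 11/42
  ⇒ ω_c¹/ω_s¹ = 11/42
Stage 2: N_ring = 22 + 2·20 = 62
Stage 2: 22(ω_s−ω_c) = −62(ω_r−ω_c),  ω_s=0, ω_c=1
Stage 2: ω_r = 1 − (22/62)(0−1) = 42/31
  ⇒ ω_r²/ω_c² = 42/31
Coupling ω_c² = ω_c¹ ⇒ overall = 11/42 × 42/31 = 11/31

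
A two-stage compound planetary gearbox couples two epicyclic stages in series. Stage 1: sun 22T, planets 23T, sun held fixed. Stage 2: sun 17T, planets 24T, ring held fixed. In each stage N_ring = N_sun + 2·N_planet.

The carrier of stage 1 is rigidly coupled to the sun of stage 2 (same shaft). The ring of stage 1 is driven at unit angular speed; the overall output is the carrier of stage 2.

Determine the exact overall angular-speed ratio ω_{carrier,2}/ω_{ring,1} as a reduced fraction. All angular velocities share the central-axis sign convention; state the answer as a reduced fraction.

Stage 1: N_ring = 22 + 2·23 = 68
Stage 1: 22(ω_s−ω_c) = −68(ω_r−ω_c),  ω_s=0, ω_r=1
Stage 1: 22(0−ω_c) = −68(1−ω_c)  ⇒  90ω_c = 68  ⇒  ω_c = 34/45
  ⇒ ω_c¹/ω_r¹ = 34/45
Stage 2: N_ring = 17 + 2·24 = 65
Stage 2: 17(ω_s−ω_c) = −65(ω_r−ω_c),  ω_r=0, ω_s=1
Stage 2: 17(1−ω_c) = −65(0−ω_c)  ⇒  82ω_c = 17  ⇒  ω_c = 17/82
  ⇒ ω_c²/ω_s² = 17/82
Coupling ω_s² = ω_c¹ ⇒ overall = 34/45 × 17/82 = 289/1845

289/1845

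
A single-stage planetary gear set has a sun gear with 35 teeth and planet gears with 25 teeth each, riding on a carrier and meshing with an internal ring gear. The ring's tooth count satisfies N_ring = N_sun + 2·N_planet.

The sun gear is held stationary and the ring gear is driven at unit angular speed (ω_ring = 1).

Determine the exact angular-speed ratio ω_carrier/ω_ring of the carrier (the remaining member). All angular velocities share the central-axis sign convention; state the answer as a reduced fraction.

N_ring = 35 + 2·25 = 85
35(ω_s−ω_c) = −85(ω_r−ω_c),  ω_s=0, ω_r=1
35(0−ω_c) = −85(1−ω_c)  ⇒  120ω_c = 85  ⇒  ω_c = 17/24
ω_c/ω_r = 17/24

17/24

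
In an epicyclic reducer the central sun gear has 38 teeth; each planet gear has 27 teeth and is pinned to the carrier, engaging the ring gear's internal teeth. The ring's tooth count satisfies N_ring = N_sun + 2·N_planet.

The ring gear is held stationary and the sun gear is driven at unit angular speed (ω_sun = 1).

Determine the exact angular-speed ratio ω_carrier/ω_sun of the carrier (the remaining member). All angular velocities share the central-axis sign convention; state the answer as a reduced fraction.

N_ring = 38 + 2·27 = 92
38(ω_s−ω_c) = −92(ω_r−ω_c),  ω_r=0, ω_s=1
38(1−ω_c) = −92(0−ω_c)  ⇒  130ω_c = 38  ⇒  ω_c = 19/65
ω_c/ω_s = 19/65

19/65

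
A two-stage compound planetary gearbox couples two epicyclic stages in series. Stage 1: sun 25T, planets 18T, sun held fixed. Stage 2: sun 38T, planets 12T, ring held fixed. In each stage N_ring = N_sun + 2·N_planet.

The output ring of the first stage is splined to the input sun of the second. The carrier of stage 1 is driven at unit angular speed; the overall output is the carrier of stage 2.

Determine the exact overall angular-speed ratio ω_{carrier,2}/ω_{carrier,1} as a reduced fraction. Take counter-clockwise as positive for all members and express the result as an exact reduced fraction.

817/1525

Stage 1: N_ring = 25 + 2·18 = 61
Stage 1: 25(ω_s−ω_c) = −61(ω_r−ω_c),  ω_s=0, ω_c=1
Stage 1: ω_r = 1 − (25/61)(0−1) = 86/61
  ⇒ ω_r¹/ω_c¹ = 86/61
Stage 2: N_ring = 38 + 2·12 = 62
Stage 2: 38(ω_s−ω_c) = −62(ω_r−ω_c),  ω_r=0, ω_s=1
Stage 2: 38(1−ω_c) = −62(0−ω_c)  ⇒  100ω_c = 38  ⇒  ω_c = 19/50
  ⇒ ω_c²/ω_s² = 19/50
Coupling ω_s² = ω_r¹ ⇒ overall = 86/61 × 19/50 = 817/1525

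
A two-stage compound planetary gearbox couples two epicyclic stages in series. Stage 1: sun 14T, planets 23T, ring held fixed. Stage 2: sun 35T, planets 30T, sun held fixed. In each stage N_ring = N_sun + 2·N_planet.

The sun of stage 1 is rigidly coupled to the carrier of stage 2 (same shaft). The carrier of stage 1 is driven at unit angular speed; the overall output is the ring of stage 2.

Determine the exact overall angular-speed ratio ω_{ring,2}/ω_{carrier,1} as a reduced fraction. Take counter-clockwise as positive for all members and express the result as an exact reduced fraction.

962/133

Stage 1: N_ring = 14 + 2·23 = 60
Stage 1: 14(ω_s−ω_c) = −60(ω_r−ω_c),  ω_r=0, ω_c=1
Stage 1: ω_s = 1 − (60/14)(0−1) = 37/7
  ⇒ ω_s¹/ω_c¹ = 37/7
Stage 2: N_ring = 35 + 2·30 = 95
Stage 2: 35(ω_s−ω_c) = −95(ω_r−ω_c),  ω_s=0, ω_c=1
Stage 2: ω_r = 1 − (35/95)(0−1) = 26/19
  ⇒ ω_r²/ω_c² = 26/19
Coupling ω_c² = ω_s¹ ⇒ overall = 37/7 × 26/19 = 962/133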